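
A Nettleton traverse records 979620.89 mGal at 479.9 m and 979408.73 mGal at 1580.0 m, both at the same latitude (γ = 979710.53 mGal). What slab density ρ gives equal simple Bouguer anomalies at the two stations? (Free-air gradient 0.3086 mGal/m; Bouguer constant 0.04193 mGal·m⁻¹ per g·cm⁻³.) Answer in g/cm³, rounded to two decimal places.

Δg_obs = 979408.73 − 979620.89 = -212.16 mGal over Δh = 1580.0 − 479.9 = 1100.1 m
Equal Bouguer anomalies ⇒ Δg_obs + (0.3086 − 0.04193ρ)·Δh = 0
0.3086 − 0.04193ρ = −Δg_obs/Δh = 0.19286
ρ = (0.3086 − 0.19286) / 0.04193 = 2.76 g/cm³

2.76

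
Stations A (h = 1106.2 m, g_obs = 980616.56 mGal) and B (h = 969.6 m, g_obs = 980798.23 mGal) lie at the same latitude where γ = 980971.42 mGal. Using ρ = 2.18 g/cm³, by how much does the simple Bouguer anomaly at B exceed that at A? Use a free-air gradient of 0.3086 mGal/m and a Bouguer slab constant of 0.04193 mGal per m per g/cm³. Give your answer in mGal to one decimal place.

Δg_SB(A) = 980616.56 − 980971.42 + 0.3086×1106.2 − 0.04193×2.18×1106.2 = -114.60 mGal
Δg_SB(B) = 980798.23 − 980971.42 + 0.3086×969.6 − 0.04193×2.18×969.6 = 37.40 mGal
Difference = 37.40 − (-114.60) = 152.00 mGal

152.0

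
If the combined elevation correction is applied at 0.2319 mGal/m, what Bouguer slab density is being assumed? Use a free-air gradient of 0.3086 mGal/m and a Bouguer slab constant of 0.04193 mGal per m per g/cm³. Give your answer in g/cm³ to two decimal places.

1.83

0.2319 = 0.3086 − 0.04193 × ρ
ρ = (0.3086 − 0.2319) / 0.04193 = 1.83 g/cm³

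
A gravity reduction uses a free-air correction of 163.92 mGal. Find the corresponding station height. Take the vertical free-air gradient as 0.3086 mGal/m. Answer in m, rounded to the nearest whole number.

531

h = 163.92 / 0.3086 = 531.17 m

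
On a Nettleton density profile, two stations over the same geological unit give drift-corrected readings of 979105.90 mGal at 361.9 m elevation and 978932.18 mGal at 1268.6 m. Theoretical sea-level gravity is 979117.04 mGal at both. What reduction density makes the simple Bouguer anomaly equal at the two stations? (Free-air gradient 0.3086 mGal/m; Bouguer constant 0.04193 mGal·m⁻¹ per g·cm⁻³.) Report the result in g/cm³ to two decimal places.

2.79

Δg_obs = 978932.18 − 979105.90 = -173.72 mGal over Δh = 1268.6 − 361.9 = 906.7 m
Equal Bouguer anomalies ⇒ Δg_obs + (0.3086 − 0.04193ρ)·Δh = 0
0.3086 − 0.04193ρ = −Δg_obs/Δh = 0.19160
ρ = (0.3086 − 0.19160) / 0.04193 = 2.79 g/cm³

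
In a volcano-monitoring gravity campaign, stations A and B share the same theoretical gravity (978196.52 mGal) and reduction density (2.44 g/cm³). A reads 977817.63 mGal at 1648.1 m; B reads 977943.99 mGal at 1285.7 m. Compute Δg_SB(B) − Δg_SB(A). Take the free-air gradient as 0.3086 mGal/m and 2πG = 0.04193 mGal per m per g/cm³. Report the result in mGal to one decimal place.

51.6

Δg_SB(A) = 977817.63 − 978196.52 + 0.3086×1648.1 − 0.04193×2.44×1648.1 = -38.90 mGal
Δg_SB(B) = 977943.99 − 978196.52 + 0.3086×1285.7 − 0.04193×2.44×1285.7 = 12.70 mGal
Difference = 12.70 − (-38.90) = 51.60 mGal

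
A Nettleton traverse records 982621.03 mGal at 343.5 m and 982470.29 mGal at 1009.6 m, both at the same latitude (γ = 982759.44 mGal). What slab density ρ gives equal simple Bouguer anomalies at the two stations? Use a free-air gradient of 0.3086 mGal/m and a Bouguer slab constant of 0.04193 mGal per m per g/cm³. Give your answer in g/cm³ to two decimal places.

Δg_obs = 982470.29 − 982621.03 = -150.74 mGal over Δh = 1009.6 − 343.5 = 666.1 m
Equal Bouguer anomalies ⇒ Δg_obs + (0.3086 − 0.04193ρ)·Δh = 0
0.3086 − 0.04193ρ = −Δg_obs/Δh = 0.22630
ρ = (0.3086 − 0.22630) / 0.04193 = 1.96 g/cm³

1.96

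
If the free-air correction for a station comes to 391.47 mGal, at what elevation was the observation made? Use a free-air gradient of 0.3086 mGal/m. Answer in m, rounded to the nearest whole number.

1269

h = 391.47 / 0.3086 = 1268.54 m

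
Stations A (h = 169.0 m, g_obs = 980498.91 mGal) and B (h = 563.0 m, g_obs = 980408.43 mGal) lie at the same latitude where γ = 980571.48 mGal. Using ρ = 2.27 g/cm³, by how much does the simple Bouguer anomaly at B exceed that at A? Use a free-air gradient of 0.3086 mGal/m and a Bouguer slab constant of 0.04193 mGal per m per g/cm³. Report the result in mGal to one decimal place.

-6.4

Δg_SB(A) = 980498.91 − 980571.48 + 0.3086×169.0 − 0.04193×2.27×169.0 = -36.50 mGal
Δg_SB(B) = 980408.43 − 980571.48 + 0.3086×563.0 − 0.04193×2.27×563.0 = -42.90 mGal
Difference = -42.90 − (-36.50) = -6.40 mGal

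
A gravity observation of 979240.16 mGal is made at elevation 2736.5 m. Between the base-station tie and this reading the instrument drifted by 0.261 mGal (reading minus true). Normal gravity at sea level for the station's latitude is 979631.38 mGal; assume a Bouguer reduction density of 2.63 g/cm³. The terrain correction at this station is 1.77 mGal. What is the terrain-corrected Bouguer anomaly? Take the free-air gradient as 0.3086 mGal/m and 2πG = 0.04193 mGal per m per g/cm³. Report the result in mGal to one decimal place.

153.0

Drift-corrected reading = 979240.16 − (0.261) = 979239.899 mGal
Free-air correction = 0.3086 × 2736.5 = 844.48 mGal
Free-air anomaly = 979239.899 − 979631.38 + (844.48) = 452.999 mGal
Bouguer slab correction = 0.04193 × 2.63 × 2736.5 = 301.77 mGal
Simple Bouguer anomaly = 452.999 − (301.77) = 151.229 mGal
Complete Bouguer anomaly = 151.229 + 1.77 = 152.999 mGal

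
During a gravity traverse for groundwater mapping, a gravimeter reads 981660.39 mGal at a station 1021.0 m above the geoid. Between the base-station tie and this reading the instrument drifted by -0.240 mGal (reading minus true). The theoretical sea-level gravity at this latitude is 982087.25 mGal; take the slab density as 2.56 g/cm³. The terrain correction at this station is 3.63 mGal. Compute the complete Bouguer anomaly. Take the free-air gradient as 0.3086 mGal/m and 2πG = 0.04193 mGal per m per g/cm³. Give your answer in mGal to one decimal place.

Drift-corrected reading = 981660.39 − (-0.240) = 981660.630 mGal
Free-air correction = 0.3086 × 1021.0 = 315.08 mGal
Free-air anomaly = 981660.630 − 982087.25 + (315.08) = -111.540 mGal
Bouguer slab correction = 0.04193 × 2.56 × 1021.0 = 109.59 mGal
Simple Bouguer anomaly = -111.540 − (109.59) = -221.130 mGal
Complete Bouguer anomaly = -221.130 + 3.63 = -217.500 mGal

-217.5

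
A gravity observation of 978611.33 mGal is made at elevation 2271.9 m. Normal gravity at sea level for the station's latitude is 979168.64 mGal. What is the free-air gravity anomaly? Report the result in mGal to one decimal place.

143.8

Free-air correction = 0.3086 × 2271.9 = 701.11 mGal
Free-air anomaly = 978611.33 − 979168.64 + (701.11) = 143.80 mGal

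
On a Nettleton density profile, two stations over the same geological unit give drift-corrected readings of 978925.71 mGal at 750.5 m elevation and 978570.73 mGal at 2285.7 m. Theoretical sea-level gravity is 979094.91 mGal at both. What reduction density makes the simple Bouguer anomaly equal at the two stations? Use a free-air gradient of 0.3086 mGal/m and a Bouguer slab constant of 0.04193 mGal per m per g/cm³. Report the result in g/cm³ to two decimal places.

1.85

Δg_obs = 978570.73 − 978925.71 = -354.98 mGal over Δh = 2285.7 − 750.5 = 1535.2 m
Equal Bouguer anomalies ⇒ Δg_obs + (0.3086 − 0.04193ρ)·Δh = 0
0.3086 − 0.04193ρ = −Δg_obs/Δh = 0.23123
ρ = (0.3086 − 0.23123) / 0.04193 = 1.85 g/cm³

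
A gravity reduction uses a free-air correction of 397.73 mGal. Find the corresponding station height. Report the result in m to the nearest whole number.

1289

h = 397.73 / 0.3086 = 1288.82 m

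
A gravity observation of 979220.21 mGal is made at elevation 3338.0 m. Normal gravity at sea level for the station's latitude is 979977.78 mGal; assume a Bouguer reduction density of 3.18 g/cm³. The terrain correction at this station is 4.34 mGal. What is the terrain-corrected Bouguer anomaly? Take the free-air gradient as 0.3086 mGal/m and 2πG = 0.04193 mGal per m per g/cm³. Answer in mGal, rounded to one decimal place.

-168.2

Free-air correction = 0.3086 × 3338.0 = 1030.11 mGal
Free-air anomaly = 979220.21 − 979977.78 + (1030.11) = 272.54 mGal
Bouguer slab correction = 0.04193 × 3.18 × 3338.0 = 445.08 mGal
Simple Bouguer anomaly = 272.54 − (445.08) = -172.54 mGal
Complete Bouguer anomaly = -172.54 + 4.34 = -168.20 mGal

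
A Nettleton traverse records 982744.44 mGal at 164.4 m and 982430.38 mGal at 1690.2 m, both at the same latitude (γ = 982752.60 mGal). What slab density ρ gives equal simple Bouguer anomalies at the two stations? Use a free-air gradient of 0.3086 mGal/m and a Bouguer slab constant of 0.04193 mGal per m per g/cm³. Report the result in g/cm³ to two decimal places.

2.45

Δg_obs = 982430.38 − 982744.44 = -314.06 mGal over Δh = 1690.2 − 164.4 = 1525.8 m
Equal Bouguer anomalies ⇒ Δg_obs + (0.3086 − 0.04193ρ)·Δh = 0
0.3086 − 0.04193ρ = −Δg_obs/Δh = 0.20583
ρ = (0.3086 − 0.20583) / 0.04193 = 2.45 g/cm³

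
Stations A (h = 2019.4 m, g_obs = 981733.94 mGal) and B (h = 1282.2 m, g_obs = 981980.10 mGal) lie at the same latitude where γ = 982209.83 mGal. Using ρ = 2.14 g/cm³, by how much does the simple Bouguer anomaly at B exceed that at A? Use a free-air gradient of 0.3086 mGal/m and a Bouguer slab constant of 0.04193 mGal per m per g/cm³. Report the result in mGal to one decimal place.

84.8

Δg_SB(A) = 981733.94 − 982209.83 + 0.3086×2019.4 − 0.04193×2.14×2019.4 = -33.90 mGal
Δg_SB(B) = 981980.10 − 982209.83 + 0.3086×1282.2 − 0.04193×2.14×1282.2 = 50.90 mGal
Difference = 50.90 − (-33.90) = 84.80 mGal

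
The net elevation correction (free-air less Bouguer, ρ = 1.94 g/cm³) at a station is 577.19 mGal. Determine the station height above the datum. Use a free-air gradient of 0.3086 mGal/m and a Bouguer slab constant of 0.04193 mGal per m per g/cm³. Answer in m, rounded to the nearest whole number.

Combined gradient = 0.3086 − 0.04193 × 1.94 = 0.2272558 mGal/m
h = 577.19 / 0.2272558 = 2539.83 m

2540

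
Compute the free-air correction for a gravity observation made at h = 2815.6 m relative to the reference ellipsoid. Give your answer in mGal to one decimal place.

868.9

Free-air correction = 0.3086 × 2815.6 = 868.9 mGal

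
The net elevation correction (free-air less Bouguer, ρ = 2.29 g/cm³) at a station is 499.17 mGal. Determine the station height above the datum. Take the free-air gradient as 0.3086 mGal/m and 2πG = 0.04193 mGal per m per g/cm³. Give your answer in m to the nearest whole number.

2348

Combined gradient = 0.3086 − 0.04193 × 2.29 = 0.2125803 mGal/m
h = 499.17 / 0.2125803 = 2348.15 m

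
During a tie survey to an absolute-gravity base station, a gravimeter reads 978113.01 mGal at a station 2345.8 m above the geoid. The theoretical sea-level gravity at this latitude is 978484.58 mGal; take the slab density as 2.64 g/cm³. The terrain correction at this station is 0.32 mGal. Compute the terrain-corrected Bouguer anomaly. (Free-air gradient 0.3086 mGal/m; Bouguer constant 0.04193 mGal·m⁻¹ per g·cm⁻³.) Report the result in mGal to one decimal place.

Free-air correction = 0.3086 × 2345.8 = 723.91 mGal
Free-air anomaly = 978113.01 − 978484.58 + (723.91) = 352.34 mGal
Bouguer slab correction = 0.04193 × 2.64 × 2345.8 = 259.67 mGal
Simple Bouguer anomaly = 352.34 − (259.67) = 92.67 mGal
Complete Bouguer anomaly = 92.67 + 0.32 = 92.99 mGal

93.0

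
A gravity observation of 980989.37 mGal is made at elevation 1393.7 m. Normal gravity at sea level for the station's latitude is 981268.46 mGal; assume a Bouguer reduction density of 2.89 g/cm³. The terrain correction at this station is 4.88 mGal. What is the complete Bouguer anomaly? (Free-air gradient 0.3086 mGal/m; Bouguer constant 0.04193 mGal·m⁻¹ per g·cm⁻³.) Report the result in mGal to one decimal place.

-13.0

Free-air correction = 0.3086 × 1393.7 = 430.10 mGal
Free-air anomaly = 980989.37 − 981268.46 + (430.10) = 151.01 mGal
Bouguer slab correction = 0.04193 × 2.89 × 1393.7 = 168.89 mGal
Simple Bouguer anomaly = 151.01 − (168.89) = -17.88 mGal
Complete Bouguer anomaly = -17.88 + 4.88 = -13.00 mGal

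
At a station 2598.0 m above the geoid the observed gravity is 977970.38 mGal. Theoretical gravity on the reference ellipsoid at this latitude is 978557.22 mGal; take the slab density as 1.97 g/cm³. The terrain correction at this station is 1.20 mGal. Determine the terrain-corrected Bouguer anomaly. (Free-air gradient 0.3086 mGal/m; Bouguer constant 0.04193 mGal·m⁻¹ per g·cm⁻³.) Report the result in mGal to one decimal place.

1.5

Free-air correction = 0.3086 × 2598.0 = 801.74 mGal
Free-air anomaly = 977970.38 − 978557.22 + (801.74) = 214.90 mGal
Bouguer slab correction = 0.04193 × 1.97 × 2598.0 = 214.60 mGal
Simple Bouguer anomaly = 214.90 − (214.60) = 0.30 mGal
Complete Bouguer anomaly = 0.30 + 1.20 = 1.50 mGal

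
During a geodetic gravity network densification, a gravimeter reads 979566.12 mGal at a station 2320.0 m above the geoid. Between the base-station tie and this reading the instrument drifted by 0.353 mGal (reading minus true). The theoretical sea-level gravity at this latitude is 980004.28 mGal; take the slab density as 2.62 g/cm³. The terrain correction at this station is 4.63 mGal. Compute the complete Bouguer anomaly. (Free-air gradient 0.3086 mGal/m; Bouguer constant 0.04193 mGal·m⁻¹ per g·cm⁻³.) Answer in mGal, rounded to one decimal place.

Drift-corrected reading = 979566.12 − (0.353) = 979565.767 mGal
Free-air correction = 0.3086 × 2320.0 = 715.95 mGal
Free-air anomaly = 979565.767 − 980004.28 + (715.95) = 277.437 mGal
Bouguer slab correction = 0.04193 × 2.62 × 2320.0 = 254.87 mGal
Simple Bouguer anomaly = 277.437 − (254.87) = 22.567 mGal
Complete Bouguer anomaly = 22.567 + 4.63 = 27.197 mGal

27.2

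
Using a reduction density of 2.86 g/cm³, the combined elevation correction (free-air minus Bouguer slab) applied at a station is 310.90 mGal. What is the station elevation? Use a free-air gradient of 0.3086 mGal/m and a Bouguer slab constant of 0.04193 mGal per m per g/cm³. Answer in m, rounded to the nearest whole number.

Combined gradient = 0.3086 − 0.04193 × 2.86 = 0.1886802 mGal/m
h = 310.90 / 0.1886802 = 1647.76 m

1648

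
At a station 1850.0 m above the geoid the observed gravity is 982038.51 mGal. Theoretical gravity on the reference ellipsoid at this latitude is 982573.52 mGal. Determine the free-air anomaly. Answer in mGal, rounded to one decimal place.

35.9

Free-air correction = 0.3086 × 1850.0 = 570.91 mGal
Free-air anomaly = 982038.51 − 982573.52 + (570.91) = 35.90 mGal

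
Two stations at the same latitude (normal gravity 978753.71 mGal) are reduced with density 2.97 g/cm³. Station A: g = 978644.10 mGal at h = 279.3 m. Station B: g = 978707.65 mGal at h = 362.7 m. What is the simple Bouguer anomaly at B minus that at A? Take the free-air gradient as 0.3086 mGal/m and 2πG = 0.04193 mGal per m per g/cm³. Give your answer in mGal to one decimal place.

78.9

Δg_SB(A) = 978644.10 − 978753.71 + 0.3086×279.3 − 0.04193×2.97×279.3 = -58.20 mGal
Δg_SB(B) = 978707.65 − 978753.71 + 0.3086×362.7 − 0.04193×2.97×362.7 = 20.70 mGal
Difference = 20.70 − (-58.20) = 78.90 mGal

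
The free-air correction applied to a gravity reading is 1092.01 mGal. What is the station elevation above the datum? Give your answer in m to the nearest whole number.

h = 1092.01 / 0.3086 = 3538.59 m

3539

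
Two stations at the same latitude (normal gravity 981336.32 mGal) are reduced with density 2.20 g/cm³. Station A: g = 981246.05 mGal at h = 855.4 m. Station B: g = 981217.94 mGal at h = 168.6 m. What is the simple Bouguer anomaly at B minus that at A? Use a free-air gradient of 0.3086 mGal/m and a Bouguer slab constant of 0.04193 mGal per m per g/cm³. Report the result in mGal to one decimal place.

-176.7

Δg_SB(A) = 981246.05 − 981336.32 + 0.3086×855.4 − 0.04193×2.20×855.4 = 94.80 mGal
Δg_SB(B) = 981217.94 − 981336.32 + 0.3086×168.6 − 0.04193×2.20×168.6 = -81.90 mGal
Difference = -81.90 − (94.80) = -176.70 mGal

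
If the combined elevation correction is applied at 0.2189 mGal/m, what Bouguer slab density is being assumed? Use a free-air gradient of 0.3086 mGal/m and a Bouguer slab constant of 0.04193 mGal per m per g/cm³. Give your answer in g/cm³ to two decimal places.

0.2189 = 0.3086 − 0.04193 × ρ
ρ = (0.3086 − 0.2189) / 0.04193 = 2.14 g/cm³

2.14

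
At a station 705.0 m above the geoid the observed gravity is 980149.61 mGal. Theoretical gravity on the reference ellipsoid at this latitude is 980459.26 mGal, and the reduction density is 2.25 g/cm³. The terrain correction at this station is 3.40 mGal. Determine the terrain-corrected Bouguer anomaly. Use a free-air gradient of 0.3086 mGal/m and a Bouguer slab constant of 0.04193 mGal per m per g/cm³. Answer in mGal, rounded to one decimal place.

-155.2

Free-air correction = 0.3086 × 705.0 = 217.56 mGal
Free-air anomaly = 980149.61 − 980459.26 + (217.56) = -92.09 mGal
Bouguer slab correction = 0.04193 × 2.25 × 705.0 = 66.51 mGal
Simple Bouguer anomaly = -92.09 − (66.51) = -158.60 mGal
Complete Bouguer anomaly = -158.60 + 3.40 = -155.20 mGal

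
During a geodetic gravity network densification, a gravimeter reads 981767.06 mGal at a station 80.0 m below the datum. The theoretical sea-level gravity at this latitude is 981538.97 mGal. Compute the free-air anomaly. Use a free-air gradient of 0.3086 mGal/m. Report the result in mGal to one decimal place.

203.4

Free-air correction = 0.3086 × -80.0 = -24.69 mGal
Free-air anomaly = 981767.06 − 981538.97 + (-24.69) = 203.40 mGal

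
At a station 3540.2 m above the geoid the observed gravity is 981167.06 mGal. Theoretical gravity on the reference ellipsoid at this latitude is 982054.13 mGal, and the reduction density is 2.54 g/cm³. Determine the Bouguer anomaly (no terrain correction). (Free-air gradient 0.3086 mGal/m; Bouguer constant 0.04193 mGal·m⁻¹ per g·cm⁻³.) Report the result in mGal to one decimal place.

Free-air correction = 0.3086 × 3540.2 = 1092.51 mGal
Free-air anomaly = 981167.06 − 982054.13 + (1092.51) = 205.44 mGal
Bouguer slab correction = 0.04193 × 2.54 × 3540.2 = 377.04 mGal
Simple Bouguer anomaly = 205.44 − (377.04) = -171.60 mGal

-171.6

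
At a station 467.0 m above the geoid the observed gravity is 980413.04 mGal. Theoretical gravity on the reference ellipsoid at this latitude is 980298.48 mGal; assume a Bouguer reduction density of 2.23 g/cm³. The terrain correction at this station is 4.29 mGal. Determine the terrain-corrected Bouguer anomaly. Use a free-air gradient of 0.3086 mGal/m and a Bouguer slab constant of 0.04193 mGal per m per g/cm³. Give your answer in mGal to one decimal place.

Free-air correction = 0.3086 × 467.0 = 144.12 mGal
Free-air anomaly = 980413.04 − 980298.48 + (144.12) = 258.68 mGal
Bouguer slab correction = 0.04193 × 2.23 × 467.0 = 43.67 mGal
Simple Bouguer anomaly = 258.68 − (43.67) = 215.01 mGal
Complete Bouguer anomaly = 215.01 + 4.29 = 219.30 mGal

219.3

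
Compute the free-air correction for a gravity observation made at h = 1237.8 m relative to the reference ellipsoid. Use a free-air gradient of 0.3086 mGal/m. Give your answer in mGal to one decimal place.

Free-air correction = 0.3086 × 1237.8 = 382.0 mGal

382.0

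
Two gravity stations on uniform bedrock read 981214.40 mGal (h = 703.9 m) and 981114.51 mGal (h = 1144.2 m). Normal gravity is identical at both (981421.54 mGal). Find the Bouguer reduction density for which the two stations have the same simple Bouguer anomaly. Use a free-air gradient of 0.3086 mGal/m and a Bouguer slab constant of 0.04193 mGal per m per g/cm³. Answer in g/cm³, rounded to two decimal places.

Δg_obs = 981114.51 − 981214.40 = -99.89 mGal over Δh = 1144.2 − 703.9 = 440.3 m
Equal Bouguer anomalies ⇒ Δg_obs + (0.3086 − 0.04193ρ)·Δh = 0
0.3086 − 0.04193ρ = −Δg_obs/Δh = 0.22687
ρ = (0.3086 − 0.22687) / 0.04193 = 1.95 g/cm³

1.95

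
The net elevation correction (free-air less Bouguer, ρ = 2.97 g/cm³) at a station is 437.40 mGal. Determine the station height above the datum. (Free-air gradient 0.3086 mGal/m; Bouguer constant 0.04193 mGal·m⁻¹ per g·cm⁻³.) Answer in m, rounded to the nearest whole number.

2376

Combined gradient = 0.3086 − 0.04193 × 2.97 = 0.1840679 mGal/m
h = 437.40 / 0.1840679 = 2376.30 m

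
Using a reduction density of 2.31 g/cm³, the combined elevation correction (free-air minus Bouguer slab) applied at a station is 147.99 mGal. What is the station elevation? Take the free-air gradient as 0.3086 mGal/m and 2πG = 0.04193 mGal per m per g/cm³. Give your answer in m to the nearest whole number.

Combined gradient = 0.3086 − 0.04193 × 2.31 = 0.2117417 mGal/m
h = 147.99 / 0.2117417 = 698.92 m

699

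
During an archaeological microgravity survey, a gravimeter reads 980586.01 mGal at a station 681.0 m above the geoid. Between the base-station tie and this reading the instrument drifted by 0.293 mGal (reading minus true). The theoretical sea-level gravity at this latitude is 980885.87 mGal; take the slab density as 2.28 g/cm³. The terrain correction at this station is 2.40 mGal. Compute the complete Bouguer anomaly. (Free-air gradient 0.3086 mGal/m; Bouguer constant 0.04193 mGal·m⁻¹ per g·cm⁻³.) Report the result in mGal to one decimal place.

-152.7

Drift-corrected reading = 980586.01 − (0.293) = 980585.717 mGal
Free-air correction = 0.3086 × 681.0 = 210.16 mGal
Free-air anomaly = 980585.717 − 980885.87 + (210.16) = -89.993 mGal
Bouguer slab correction = 0.04193 × 2.28 × 681.0 = 65.10 mGal
Simple Bouguer anomaly = -89.993 − (65.10) = -155.093 mGal
Complete Bouguer anomaly = -155.093 + 2.40 = -152.693 mGal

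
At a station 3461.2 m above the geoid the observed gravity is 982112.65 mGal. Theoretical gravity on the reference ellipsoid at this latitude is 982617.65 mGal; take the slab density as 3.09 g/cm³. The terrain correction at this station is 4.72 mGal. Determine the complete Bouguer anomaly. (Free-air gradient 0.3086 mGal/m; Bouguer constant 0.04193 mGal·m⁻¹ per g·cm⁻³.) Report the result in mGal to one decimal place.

Free-air correction = 0.3086 × 3461.2 = 1068.13 mGal
Free-air anomaly = 982112.65 − 982617.65 + (1068.13) = 563.13 mGal
Bouguer slab correction = 0.04193 × 3.09 × 3461.2 = 448.45 mGal
Simple Bouguer anomaly = 563.13 − (448.45) = 114.68 mGal
Complete Bouguer anomaly = 114.68 + 4.72 = 119.40 mGal

119.4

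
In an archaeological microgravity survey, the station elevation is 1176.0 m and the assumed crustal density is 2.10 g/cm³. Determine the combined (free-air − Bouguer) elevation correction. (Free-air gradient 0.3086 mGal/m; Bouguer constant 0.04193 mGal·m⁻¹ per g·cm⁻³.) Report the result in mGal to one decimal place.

Combined gradient = 0.3086 − 0.04193 × 2.10 = 0.2205470 mGal/m
Combined elevation correction = 0.2205470 × 1176.0 = 259.4 mGal

259.4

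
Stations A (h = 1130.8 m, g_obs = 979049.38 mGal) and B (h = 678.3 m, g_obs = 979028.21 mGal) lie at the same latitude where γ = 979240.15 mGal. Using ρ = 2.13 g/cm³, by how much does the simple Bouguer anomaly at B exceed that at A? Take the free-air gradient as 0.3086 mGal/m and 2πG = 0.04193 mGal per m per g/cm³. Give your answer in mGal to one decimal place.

-120.4

Δg_SB(A) = 979049.38 − 979240.15 + 0.3086×1130.8 − 0.04193×2.13×1130.8 = 57.20 mGal
Δg_SB(B) = 979028.21 − 979240.15 + 0.3086×678.3 − 0.04193×2.13×678.3 = -63.20 mGal
Difference = -63.20 − (57.20) = -120.40 mGal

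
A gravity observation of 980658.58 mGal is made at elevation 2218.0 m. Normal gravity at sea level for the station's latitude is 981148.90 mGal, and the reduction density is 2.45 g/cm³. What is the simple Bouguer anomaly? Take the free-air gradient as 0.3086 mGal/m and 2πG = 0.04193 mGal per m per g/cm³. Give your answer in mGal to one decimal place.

-33.7

Free-air correction = 0.3086 × 2218.0 = 684.47 mGal
Free-air anomaly = 980658.58 − 981148.90 + (684.47) = 194.15 mGal
Bouguer slab correction = 0.04193 × 2.45 × 2218.0 = 227.85 mGal
Simple Bouguer anomaly = 194.15 − (227.85) = -33.70 mGal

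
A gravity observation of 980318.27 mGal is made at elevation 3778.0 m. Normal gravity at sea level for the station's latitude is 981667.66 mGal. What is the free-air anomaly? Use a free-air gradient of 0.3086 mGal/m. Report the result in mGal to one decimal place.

Free-air correction = 0.3086 × 3778.0 = 1165.89 mGal
Free-air anomaly = 980318.27 − 981667.66 + (1165.89) = -183.50 mGal

-183.5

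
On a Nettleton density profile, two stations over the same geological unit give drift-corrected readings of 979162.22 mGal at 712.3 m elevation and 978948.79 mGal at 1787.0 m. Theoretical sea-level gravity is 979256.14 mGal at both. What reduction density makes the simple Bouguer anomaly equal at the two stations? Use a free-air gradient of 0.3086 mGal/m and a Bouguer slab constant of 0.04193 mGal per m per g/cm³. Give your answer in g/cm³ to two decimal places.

Δg_obs = 978948.79 − 979162.22 = -213.43 mGal over Δh = 1787.0 − 712.3 = 1074.7 m
Equal Bouguer anomalies ⇒ Δg_obs + (0.3086 − 0.04193ρ)·Δh = 0
0.3086 − 0.04193ρ = −Δg_obs/Δh = 0.19859
ρ = (0.3086 − 0.19859) / 0.04193 = 2.62 g/cm³

2.62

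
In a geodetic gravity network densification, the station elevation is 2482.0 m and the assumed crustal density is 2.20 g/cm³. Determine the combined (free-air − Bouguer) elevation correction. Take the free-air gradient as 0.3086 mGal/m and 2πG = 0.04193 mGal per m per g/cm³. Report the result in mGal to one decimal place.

Combined gradient = 0.3086 − 0.04193 × 2.20 = 0.2163540 mGal/m
Combined elevation correction = 0.2163540 × 2482.0 = 537.0 mGal

537.0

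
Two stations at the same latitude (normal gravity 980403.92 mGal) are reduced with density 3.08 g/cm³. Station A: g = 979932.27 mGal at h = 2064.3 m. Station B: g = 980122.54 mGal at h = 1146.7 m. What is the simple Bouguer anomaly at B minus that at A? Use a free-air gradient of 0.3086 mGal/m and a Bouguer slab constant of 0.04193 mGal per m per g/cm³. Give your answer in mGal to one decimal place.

25.6

Δg_SB(A) = 979932.27 − 980403.92 + 0.3086×2064.3 − 0.04193×3.08×2064.3 = -101.20 mGal
Δg_SB(B) = 980122.54 − 980403.92 + 0.3086×1146.7 − 0.04193×3.08×1146.7 = -75.60 mGal
Difference = -75.60 − (-101.20) = 25.60 mGal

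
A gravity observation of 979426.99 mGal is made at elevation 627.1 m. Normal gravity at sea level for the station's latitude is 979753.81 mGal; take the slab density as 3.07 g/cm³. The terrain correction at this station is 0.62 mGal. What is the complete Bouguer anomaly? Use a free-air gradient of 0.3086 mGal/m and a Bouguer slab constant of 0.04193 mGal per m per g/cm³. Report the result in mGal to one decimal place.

-213.4

Free-air correction = 0.3086 × 627.1 = 193.52 mGal
Free-air anomaly = 979426.99 − 979753.81 + (193.52) = -133.30 mGal
Bouguer slab correction = 0.04193 × 3.07 × 627.1 = 80.72 mGal
Simple Bouguer anomaly = -133.30 − (80.72) = -214.02 mGal
Complete Bouguer anomaly = -214.02 + 0.62 = -213.40 mGal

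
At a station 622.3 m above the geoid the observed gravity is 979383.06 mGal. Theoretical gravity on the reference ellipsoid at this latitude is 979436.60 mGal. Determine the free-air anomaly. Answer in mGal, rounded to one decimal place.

Free-air correction = 0.3086 × 622.3 = 192.04 mGal
Free-air anomaly = 979383.06 − 979436.60 + (192.04) = 138.50 mGal

138.5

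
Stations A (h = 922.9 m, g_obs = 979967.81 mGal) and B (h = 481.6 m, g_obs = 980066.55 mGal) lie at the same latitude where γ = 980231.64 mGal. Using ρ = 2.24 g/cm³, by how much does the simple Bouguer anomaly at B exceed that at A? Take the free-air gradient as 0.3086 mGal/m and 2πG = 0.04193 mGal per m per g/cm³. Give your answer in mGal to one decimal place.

4.0

Δg_SB(A) = 979967.81 − 980231.64 + 0.3086×922.9 − 0.04193×2.24×922.9 = -65.70 mGal
Δg_SB(B) = 980066.55 − 980231.64 + 0.3086×481.6 − 0.04193×2.24×481.6 = -61.70 mGal
Difference = -61.70 − (-65.70) = 4.00 mGal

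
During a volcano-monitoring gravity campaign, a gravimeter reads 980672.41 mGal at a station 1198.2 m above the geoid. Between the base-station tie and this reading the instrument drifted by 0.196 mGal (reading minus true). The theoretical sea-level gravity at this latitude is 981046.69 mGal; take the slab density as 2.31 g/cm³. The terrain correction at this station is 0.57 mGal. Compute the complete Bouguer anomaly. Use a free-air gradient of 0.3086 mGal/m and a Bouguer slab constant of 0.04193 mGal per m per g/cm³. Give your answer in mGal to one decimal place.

-120.2

Drift-corrected reading = 980672.41 − (0.196) = 980672.214 mGal
Free-air correction = 0.3086 × 1198.2 = 369.76 mGal
Free-air anomaly = 980672.214 − 981046.69 + (369.76) = -4.716 mGal
Bouguer slab correction = 0.04193 × 2.31 × 1198.2 = 116.06 mGal
Simple Bouguer anomaly = -4.716 − (116.06) = -120.776 mGal
Complete Bouguer anomaly = -120.776 + 0.57 = -120.206 mGal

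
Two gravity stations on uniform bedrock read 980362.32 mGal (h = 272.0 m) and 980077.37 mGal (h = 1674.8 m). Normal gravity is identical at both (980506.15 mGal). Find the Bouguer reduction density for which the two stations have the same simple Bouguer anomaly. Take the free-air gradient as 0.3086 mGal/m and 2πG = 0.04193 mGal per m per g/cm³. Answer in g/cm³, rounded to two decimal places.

2.52

Δg_obs = 980077.37 − 980362.32 = -284.95 mGal over Δh = 1674.8 − 272.0 = 1402.8 m
Equal Bouguer anomalies ⇒ Δg_obs + (0.3086 − 0.04193ρ)·Δh = 0
0.3086 − 0.04193ρ = −Δg_obs/Δh = 0.20313
ρ = (0.3086 − 0.20313) / 0.04193 = 2.52 g/cm³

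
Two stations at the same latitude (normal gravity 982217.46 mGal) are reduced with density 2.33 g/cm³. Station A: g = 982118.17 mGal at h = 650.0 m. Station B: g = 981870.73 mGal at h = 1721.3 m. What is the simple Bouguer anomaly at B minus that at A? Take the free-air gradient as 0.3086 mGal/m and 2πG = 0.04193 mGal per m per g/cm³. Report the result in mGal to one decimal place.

Δg_SB(A) = 982118.17 − 982217.46 + 0.3086×650.0 − 0.04193×2.33×650.0 = 37.80 mGal
Δg_SB(B) = 981870.73 − 982217.46 + 0.3086×1721.3 − 0.04193×2.33×1721.3 = 16.30 mGal
Difference = 16.30 − (37.80) = -21.50 mGal

-21.5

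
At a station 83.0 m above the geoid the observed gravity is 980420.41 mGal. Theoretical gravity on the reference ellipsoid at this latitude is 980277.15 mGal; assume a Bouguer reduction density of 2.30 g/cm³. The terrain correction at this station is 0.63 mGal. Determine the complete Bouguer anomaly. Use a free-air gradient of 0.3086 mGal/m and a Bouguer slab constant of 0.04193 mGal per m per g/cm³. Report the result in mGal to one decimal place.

Free-air correction = 0.3086 × 83.0 = 25.61 mGal
Free-air anomaly = 980420.41 − 980277.15 + (25.61) = 168.87 mGal
Bouguer slab correction = 0.04193 × 2.30 × 83.0 = 8.00 mGal
Simple Bouguer anomaly = 168.87 − (8.00) = 160.87 mGal
Complete Bouguer anomaly = 160.87 + 0.63 = 161.50 mGal

161.5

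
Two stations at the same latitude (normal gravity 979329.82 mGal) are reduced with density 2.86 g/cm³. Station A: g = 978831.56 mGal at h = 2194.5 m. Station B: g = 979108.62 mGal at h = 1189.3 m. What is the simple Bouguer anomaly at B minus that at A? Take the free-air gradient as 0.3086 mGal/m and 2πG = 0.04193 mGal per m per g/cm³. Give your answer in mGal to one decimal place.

Δg_SB(A) = 978831.56 − 979329.82 + 0.3086×2194.5 − 0.04193×2.86×2194.5 = -84.20 mGal
Δg_SB(B) = 979108.62 − 979329.82 + 0.3086×1189.3 − 0.04193×2.86×1189.3 = 3.20 mGal
Difference = 3.20 − (-84.20) = 87.40 mGal

87.4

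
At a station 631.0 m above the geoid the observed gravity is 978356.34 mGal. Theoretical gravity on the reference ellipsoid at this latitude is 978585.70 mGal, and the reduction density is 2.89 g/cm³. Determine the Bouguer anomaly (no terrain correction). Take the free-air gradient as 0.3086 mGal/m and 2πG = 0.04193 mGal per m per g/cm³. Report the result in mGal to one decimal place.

Free-air correction = 0.3086 × 631.0 = 194.73 mGal
Free-air anomaly = 978356.34 − 978585.70 + (194.73) = -34.63 mGal
Bouguer slab correction = 0.04193 × 2.89 × 631.0 = 76.46 mGal
Simple Bouguer anomaly = -34.63 − (76.46) = -111.09 mGal

-111.1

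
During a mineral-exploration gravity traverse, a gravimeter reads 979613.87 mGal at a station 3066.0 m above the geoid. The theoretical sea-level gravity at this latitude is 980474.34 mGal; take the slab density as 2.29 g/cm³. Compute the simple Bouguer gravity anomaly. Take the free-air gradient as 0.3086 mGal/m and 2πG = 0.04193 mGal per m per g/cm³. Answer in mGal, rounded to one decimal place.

Free-air correction = 0.3086 × 3066.0 = 946.17 mGal
Free-air anomaly = 979613.87 − 980474.34 + (946.17) = 85.70 mGal
Bouguer slab correction = 0.04193 × 2.29 × 3066.0 = 294.40 mGal
Simple Bouguer anomaly = 85.70 − (294.40) = -208.70 mGal

-208.7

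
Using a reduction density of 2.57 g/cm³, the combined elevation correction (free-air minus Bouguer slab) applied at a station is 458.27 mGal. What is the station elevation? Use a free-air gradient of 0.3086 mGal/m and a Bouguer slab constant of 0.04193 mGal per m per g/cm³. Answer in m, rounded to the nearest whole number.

Combined gradient = 0.3086 − 0.04193 × 2.57 = 0.2008399 mGal/m
h = 458.27 / 0.2008399 = 2281.77 m

2282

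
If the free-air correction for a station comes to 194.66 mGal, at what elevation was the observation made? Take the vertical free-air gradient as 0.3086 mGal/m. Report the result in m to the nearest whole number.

h = 194.66 / 0.3086 = 630.78 m

631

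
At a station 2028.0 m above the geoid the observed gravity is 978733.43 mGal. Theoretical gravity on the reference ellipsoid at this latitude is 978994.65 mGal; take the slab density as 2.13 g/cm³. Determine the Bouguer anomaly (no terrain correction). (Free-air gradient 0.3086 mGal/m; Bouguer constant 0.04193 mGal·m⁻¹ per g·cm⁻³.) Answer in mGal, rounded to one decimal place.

Free-air correction = 0.3086 × 2028.0 = 625.84 mGal
Free-air anomaly = 978733.43 − 978994.65 + (625.84) = 364.62 mGal
Bouguer slab correction = 0.04193 × 2.13 × 2028.0 = 181.12 mGal
Simple Bouguer anomaly = 364.62 − (181.12) = 183.50 mGal

183.5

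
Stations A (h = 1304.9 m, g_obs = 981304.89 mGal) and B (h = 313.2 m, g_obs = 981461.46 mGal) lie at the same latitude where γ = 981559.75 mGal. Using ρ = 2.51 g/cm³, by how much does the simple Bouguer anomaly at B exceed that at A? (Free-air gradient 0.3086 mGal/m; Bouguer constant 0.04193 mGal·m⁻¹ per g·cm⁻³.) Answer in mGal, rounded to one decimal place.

-45.1

Δg_SB(A) = 981304.89 − 981559.75 + 0.3086×1304.9 − 0.04193×2.51×1304.9 = 10.50 mGal
Δg_SB(B) = 981461.46 − 981559.75 + 0.3086×313.2 − 0.04193×2.51×313.2 = -34.60 mGal
Difference = -34.60 − (10.50) = -45.10 mGal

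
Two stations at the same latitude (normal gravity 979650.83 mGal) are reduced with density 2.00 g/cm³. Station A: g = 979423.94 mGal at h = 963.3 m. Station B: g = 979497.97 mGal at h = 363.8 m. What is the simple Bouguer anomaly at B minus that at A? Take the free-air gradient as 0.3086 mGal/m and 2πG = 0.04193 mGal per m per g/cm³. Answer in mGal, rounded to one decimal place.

Δg_SB(A) = 979423.94 − 979650.83 + 0.3086×963.3 − 0.04193×2.00×963.3 = -10.40 mGal
Δg_SB(B) = 979497.97 − 979650.83 + 0.3086×363.8 − 0.04193×2.00×363.8 = -71.10 mGal
Difference = -71.10 − (-10.40) = -60.70 mGal

-60.7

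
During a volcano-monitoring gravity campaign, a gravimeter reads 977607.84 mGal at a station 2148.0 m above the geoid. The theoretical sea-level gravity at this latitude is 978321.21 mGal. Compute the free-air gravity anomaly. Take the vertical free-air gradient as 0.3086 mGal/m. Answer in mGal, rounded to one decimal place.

-50.5

Free-air correction = 0.3086 × 2148.0 = 662.87 mGal
Free-air anomaly = 977607.84 − 978321.21 + (662.87) = -50.50 mGal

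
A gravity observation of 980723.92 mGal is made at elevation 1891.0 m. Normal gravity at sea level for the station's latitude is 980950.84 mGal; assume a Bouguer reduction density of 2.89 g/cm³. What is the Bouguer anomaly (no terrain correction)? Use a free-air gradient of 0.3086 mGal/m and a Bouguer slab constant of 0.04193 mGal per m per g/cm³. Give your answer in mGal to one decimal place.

127.5

Free-air correction = 0.3086 × 1891.0 = 583.56 mGal
Free-air anomaly = 980723.92 − 980950.84 + (583.56) = 356.64 mGal
Bouguer slab correction = 0.04193 × 2.89 × 1891.0 = 229.15 mGal
Simple Bouguer anomaly = 356.64 − (229.15) = 127.49 mGal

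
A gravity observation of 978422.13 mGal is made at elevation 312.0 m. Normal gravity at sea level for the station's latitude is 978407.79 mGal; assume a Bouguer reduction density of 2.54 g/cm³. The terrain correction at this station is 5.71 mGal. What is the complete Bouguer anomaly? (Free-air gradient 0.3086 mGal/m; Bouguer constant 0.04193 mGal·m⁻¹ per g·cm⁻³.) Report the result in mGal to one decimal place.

Free-air correction = 0.3086 × 312.0 = 96.28 mGal
Free-air anomaly = 978422.13 − 978407.79 + (96.28) = 110.62 mGal
Bouguer slab correction = 0.04193 × 2.54 × 312.0 = 33.23 mGal
Simple Bouguer anomaly = 110.62 − (33.23) = 77.39 mGal
Complete Bouguer anomaly = 77.39 + 5.71 = 83.10 mGal

83.1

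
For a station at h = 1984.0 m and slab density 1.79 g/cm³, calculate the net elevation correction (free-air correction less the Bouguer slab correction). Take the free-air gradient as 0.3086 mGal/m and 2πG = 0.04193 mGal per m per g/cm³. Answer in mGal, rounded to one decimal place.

Combined gradient = 0.3086 − 0.04193 × 1.79 = 0.2335453 mGal/m
Combined elevation correction = 0.2335453 × 1984.0 = 463.4 mGal

463.4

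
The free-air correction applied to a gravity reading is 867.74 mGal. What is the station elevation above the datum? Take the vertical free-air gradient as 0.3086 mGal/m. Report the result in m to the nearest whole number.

h = 867.74 / 0.3086 = 2811.86 m

2812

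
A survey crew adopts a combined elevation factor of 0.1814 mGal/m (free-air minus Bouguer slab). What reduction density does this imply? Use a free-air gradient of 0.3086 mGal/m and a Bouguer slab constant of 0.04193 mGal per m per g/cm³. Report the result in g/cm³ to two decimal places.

3.03

0.1814 = 0.3086 − 0.04193 × ρ
ρ = (0.3086 − 0.1814) / 0.04193 = 3.03 g/cm³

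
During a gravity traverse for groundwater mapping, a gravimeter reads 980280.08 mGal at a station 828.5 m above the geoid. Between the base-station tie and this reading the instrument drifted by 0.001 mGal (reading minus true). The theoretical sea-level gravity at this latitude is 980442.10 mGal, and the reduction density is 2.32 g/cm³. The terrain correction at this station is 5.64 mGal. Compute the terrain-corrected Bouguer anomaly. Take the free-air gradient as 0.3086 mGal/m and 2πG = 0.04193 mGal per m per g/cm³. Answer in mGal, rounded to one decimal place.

18.7

Drift-corrected reading = 980280.08 − (0.001) = 980280.079 mGal
Free-air correction = 0.3086 × 828.5 = 255.68 mGal
Free-air anomaly = 980280.079 − 980442.10 + (255.68) = 93.659 mGal
Bouguer slab correction = 0.04193 × 2.32 × 828.5 = 80.59 mGal
Simple Bouguer anomaly = 93.659 − (80.59) = 13.069 mGal
Complete Bouguer anomaly = 13.069 + 5.64 = 18.709 mGal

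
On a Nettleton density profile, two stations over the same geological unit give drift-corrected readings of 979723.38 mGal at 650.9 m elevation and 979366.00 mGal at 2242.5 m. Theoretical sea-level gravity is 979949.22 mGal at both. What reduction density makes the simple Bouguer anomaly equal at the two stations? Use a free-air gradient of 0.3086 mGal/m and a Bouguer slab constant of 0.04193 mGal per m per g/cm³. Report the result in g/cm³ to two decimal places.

2.00

Δg_obs = 979366.00 − 979723.38 = -357.38 mGal over Δh = 2242.5 − 650.9 = 1591.6 m
Equal Bouguer anomalies ⇒ Δg_obs + (0.3086 − 0.04193ρ)·Δh = 0
0.3086 − 0.04193ρ = −Δg_obs/Δh = 0.22454
ρ = (0.3086 − 0.22454) / 0.04193 = 2.00 g/cm³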